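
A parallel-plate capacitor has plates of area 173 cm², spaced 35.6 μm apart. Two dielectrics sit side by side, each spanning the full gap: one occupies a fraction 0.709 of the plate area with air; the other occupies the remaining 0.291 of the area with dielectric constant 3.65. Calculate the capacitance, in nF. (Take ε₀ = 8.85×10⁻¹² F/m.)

A = 173 cm² = 1.73×10⁻² m².
Side-by-side slabs ⇒ two capacitors in parallel, each spanning the full gap.
C₁ = κ₁ε₀A₁/d = 1.00 × 8.85×10⁻¹² × 1.23×10⁻² / 3.56×10⁻⁵ = 3.05×10⁻⁹ F.
C₂ = κ₂ε₀A₂/d = 3.65 × 8.85×10⁻¹² × 5.03×10⁻³ / 3.56×10⁻⁵ = 4.57×10⁻⁹ F.
C = C₁ + C₂ = 7.62×10⁻⁹ F.

7.62 nF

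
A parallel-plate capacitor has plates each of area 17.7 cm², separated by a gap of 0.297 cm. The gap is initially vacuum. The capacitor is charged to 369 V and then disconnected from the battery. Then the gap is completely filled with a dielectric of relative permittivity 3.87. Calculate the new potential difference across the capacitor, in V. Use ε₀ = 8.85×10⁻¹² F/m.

A = 17.7 cm² = 1.77×10⁻³ m².
Initially C₁ = ε₀A/d = 8.85×10⁻¹² × 1.77×10⁻³ / 2.97×10⁻³ = 5.27×10⁻¹² F.
V₁ = 3.69×10² V.
Isolated ⇒ Q is held fixed. C₂ = 3.87 C₁ and V = Q/C, so V₂/V₁ = C₁/C₂ = 0.258.
V₂ = 0.258 × 3.69×10² = 95.3 V.

95.3 V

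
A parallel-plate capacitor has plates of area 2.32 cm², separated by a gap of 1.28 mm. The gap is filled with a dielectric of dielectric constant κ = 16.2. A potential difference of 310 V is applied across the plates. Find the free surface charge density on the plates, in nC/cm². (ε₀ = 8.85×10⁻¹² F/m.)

σ ≈ 3.47 nC/cm²

A = 2.32 cm² = 2.32×10⁻⁴ m².
C = κε₀A/d = 16.2 × 8.85×10⁻¹² × 2.32×10⁻⁴ / 1.28×10⁻³ = 2.60×10⁻¹¹ F.
σ = Q/A = CV/A = 2.60×10⁻¹¹ × 310 / 2.32×10⁻⁴ = 3.47×10⁻⁵ C/m².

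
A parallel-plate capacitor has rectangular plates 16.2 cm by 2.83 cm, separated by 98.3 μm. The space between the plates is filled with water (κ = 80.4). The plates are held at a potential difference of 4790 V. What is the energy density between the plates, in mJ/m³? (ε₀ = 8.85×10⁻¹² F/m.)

E = V/d = 4790 / 9.83×10⁻⁵ = 4.87×10⁷ V/m.
u = ½κε₀E² = ½ × 80.4 × 8.85×10⁻¹² × (4.87×10⁷)² = 8.45×10⁵ J/m³.

u ≈ 8.45×10⁸ mJ/m³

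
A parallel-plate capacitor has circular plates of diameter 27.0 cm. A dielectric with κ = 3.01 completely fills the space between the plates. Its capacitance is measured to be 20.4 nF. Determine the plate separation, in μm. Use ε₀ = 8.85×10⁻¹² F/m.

A = π(27.0/2 cm)² = 5.73×10⁻² m².
d = κε₀A/C = 3.01 × 8.85×10⁻¹² × 5.73×10⁻² / 2.04×10⁻⁸ = 7.48×10⁻⁵ m.

74.8 μm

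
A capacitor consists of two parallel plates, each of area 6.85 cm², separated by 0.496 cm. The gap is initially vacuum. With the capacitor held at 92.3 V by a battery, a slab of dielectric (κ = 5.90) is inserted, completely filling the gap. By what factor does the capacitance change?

C = κε₀A/d scales with κ, so C₂/C₁ = κ = 5.90.

5.90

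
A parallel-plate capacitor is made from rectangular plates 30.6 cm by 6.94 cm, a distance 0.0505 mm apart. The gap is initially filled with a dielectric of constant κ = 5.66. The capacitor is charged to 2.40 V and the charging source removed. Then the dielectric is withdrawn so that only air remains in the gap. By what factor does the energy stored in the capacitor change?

Isolated ⇒ Q is held fixed.
C₂ = 0.177 C₁ and U = Q²/(2C), so U₂/U₁ = C₁/C₂ = 5.66.

5.66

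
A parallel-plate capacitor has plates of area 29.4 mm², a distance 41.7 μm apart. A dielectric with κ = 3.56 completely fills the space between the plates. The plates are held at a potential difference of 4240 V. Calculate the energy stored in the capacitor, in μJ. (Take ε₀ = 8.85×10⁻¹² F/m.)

A = 29.4 mm² = 2.94×10⁻⁵ m².
C = κε₀A/d = 3.56 × 8.85×10⁻¹² × 2.94×10⁻⁵ / 4.17×10⁻⁵ = 2.22×10⁻¹¹ F.
U = ½CV² = ½ × 2.22×10⁻¹¹ × (4240)² = 2.00×10⁻⁴ J.

U ≈ 200 μJ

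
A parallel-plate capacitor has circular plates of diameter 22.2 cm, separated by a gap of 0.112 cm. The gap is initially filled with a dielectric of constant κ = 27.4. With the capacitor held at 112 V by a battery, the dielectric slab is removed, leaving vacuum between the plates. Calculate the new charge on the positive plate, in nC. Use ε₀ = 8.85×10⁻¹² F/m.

A = π(22.2/2 cm)² = 3.87×10⁻² m².
Initially C₁ = κε₀A/d = 27.4 × 8.85×10⁻¹² × 3.87×10⁻² / 1.12×10⁻³ = 8.38×10⁻⁹ F.
Q₁ = 9.39×10⁻⁷ C.
Battery connected ⇒ V is held fixed. C₂ = 0.0365 C₁ and Q = CV, so Q₂/Q₁ = C₂/C₁ = 0.0365.
Q₂ = 0.0365 × 9.39×10⁻⁷ = 3.43×10⁻⁸ C.

34.3 nC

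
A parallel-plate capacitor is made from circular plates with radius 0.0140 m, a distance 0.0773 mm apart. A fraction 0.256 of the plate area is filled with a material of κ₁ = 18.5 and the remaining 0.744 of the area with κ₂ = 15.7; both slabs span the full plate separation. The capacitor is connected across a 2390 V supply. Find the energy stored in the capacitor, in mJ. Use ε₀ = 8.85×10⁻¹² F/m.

A = π(0.0140 m)² = 6.16×10⁻⁴ m².
Side-by-side slabs ⇒ two capacitors in parallel, each spanning the full gap.
C₁ = κ₁ε₀A₁/d = 18.5 × 8.85×10⁻¹² × 1.58×10⁻⁴ / 7.73×10⁻⁵ = 3.34×10⁻¹⁰ F.
C₂ = κ₂ε₀A₂/d = 15.7 × 8.85×10⁻¹² × 4.58×10⁻⁴ / 7.73×10⁻⁵ = 8.23×10⁻¹⁰ F.
C = C₁ + C₂ = 1.16×10⁻⁹ F.
U = ½CV² = ½ × 1.16×10⁻⁹ × (2390)² = 3.31×10⁻³ J.

U ≈ 3.31 mJ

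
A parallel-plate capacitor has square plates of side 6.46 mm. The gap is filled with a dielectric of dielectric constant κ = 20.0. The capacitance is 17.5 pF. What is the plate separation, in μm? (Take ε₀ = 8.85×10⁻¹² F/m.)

A = (6.46 mm)² = 4.17×10⁻⁵ m².
d = κε₀A/C = 20.0 × 8.85×10⁻¹² × 4.17×10⁻⁵ / 1.75×10⁻¹¹ = 4.22×10⁻⁴ m.

d ≈ 422 μm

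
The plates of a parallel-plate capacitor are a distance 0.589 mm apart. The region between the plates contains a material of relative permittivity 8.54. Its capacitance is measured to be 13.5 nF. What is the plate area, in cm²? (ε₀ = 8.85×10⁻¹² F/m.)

A ≈ 1052 cm²

A = Cd/(κε₀) = 1.35×10⁻⁸ × 5.89×10⁻⁴ / (8.54 × 8.85×10⁻¹²) = 0.105 m².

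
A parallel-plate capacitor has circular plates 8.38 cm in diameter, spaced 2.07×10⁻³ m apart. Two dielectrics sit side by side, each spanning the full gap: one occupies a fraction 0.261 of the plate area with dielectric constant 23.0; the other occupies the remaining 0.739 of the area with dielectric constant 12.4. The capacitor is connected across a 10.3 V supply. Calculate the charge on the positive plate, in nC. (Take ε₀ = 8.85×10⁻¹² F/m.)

3.68 nC

A = π(8.38/2 cm)² = 5.52×10⁻³ m².
Side-by-side slabs ⇒ two capacitors in parallel, each spanning the full gap.
C₁ = κ₁ε₀A₁/d = 23.0 × 8.85×10⁻¹² × 1.44×10⁻³ / 2.07×10⁻³ = 1.42×10⁻¹⁰ F.
C₂ = κ₂ε₀A₂/d = 12.4 × 8.85×10⁻¹² × 4.08×10⁻³ / 2.07×10⁻³ = 2.16×10⁻¹⁰ F.
C = C₁ + C₂ = 3.58×10⁻¹⁰ F.
Q = CV = 3.58×10⁻¹⁰ × 10.3 = 3.68×10⁻⁹ C.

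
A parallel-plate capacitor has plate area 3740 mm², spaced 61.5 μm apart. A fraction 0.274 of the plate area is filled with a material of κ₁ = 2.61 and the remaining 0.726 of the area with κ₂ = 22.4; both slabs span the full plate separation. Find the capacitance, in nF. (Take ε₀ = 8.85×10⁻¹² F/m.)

C ≈ 9.14 nF

A = 3740 mm² = 3.74×10⁻³ m².
Side-by-side slabs ⇒ two capacitors in parallel, each spanning the full gap.
C₁ = κ₁ε₀A₁/d = 2.61 × 8.85×10⁻¹² × 1.02×10⁻³ / 6.15×10⁻⁵ = 3.85×10⁻¹⁰ F.
C₂ = κ₂ε₀A₂/d = 22.4 × 8.85×10⁻¹² × 2.72×10⁻³ / 6.15×10⁻⁵ = 8.75×10⁻⁹ F.
C = C₁ + C₂ = 9.14×10⁻⁹ F.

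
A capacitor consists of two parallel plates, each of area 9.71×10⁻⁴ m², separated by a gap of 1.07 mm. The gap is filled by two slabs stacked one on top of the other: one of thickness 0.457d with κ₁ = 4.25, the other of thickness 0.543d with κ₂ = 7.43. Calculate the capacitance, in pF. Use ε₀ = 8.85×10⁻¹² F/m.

44.5 pF

Stacked slabs ⇒ two capacitors in series, each with the full plate area.
C₁ = κ₁ε₀A/d₁ = 4.25 × 8.85×10⁻¹² × 9.71×10⁻⁴ / 4.89×10⁻⁴ = 7.47×10⁻¹¹ F.
C₂ = κ₂ε₀A/d₂ = 7.43 × 8.85×10⁻¹² × 9.71×10⁻⁴ / 5.81×10⁻⁴ = 1.10×10⁻¹⁰ F.
C = (1/C₁ + 1/C₂)⁻¹ = 4.45×10⁻¹¹ F.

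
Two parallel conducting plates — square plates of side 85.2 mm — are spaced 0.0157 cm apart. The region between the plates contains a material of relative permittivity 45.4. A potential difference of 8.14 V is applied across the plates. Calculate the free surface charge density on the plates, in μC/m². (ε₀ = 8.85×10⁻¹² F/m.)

A = (85.2 mm)² = 7.26×10⁻³ m².
C = κε₀A/d = 45.4 × 8.85×10⁻¹² × 7.26×10⁻³ / 1.57×10⁻⁴ = 1.86×10⁻⁸ F.
σ = Q/A = CV/A = 1.86×10⁻⁸ × 8.14 / 7.26×10⁻³ = 2.08×10⁻⁵ C/m².

20.8 μC/m²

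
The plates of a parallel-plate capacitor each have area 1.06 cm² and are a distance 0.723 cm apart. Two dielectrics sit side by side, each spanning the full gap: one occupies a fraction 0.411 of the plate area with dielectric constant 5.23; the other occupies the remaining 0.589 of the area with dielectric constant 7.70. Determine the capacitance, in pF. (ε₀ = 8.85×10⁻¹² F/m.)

A = 1.06 cm² = 1.06×10⁻⁴ m².
Side-by-side slabs ⇒ two capacitors in parallel, each spanning the full gap.
C₁ = κ₁ε₀A₁/d = 5.23 × 8.85×10⁻¹² × 4.36×10⁻⁵ / 7.23×10⁻³ = 2.79×10⁻¹³ F.
C₂ = κ₂ε₀A₂/d = 7.70 × 8.85×10⁻¹² × 6.24×10⁻⁵ / 7.23×10⁻³ = 5.88×10⁻¹³ F.
C = C₁ + C₂ = 8.67×10⁻¹³ F.

0.867 pF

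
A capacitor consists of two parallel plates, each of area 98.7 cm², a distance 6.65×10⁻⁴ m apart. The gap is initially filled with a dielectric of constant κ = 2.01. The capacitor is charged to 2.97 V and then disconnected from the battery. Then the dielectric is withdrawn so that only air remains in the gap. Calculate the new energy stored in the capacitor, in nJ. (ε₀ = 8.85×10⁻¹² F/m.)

U ≈ 2.34 nJ

A = 98.7 cm² = 9.87×10⁻³ m².
Initially C₁ = κε₀A/d = 2.01 × 8.85×10⁻¹² × 9.87×10⁻³ / 6.65×10⁻⁴ = 2.64×10⁻¹⁰ F.
U₁ = 1.16×10⁻⁹ J.
Isolated ⇒ Q is held fixed. C₂ = 0.498 C₁ and U = Q²/(2C), so U₂/U₁ = C₁/C₂ = 2.01.
U₂ = 2.01 × 1.16×10⁻⁹ = 2.34×10⁻⁹ J.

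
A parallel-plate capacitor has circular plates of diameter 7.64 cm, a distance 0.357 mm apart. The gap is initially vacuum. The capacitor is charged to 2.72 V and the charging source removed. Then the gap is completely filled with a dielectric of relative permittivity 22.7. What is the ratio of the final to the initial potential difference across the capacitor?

V₂/V₁ ≈ 0.0441

Isolated ⇒ Q is held fixed.
C₂ = 22.7 C₁ and V = Q/C, so V₂/V₁ = C₁/C₂ = 0.0441.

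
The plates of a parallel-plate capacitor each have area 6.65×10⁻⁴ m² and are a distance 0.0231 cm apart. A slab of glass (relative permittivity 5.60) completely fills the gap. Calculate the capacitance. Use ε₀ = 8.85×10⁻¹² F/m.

C = κε₀A/d = 5.60 × 8.85×10⁻¹² × 6.65×10⁻⁴ / 2.31×10⁻⁴ = 1.43×10⁻¹⁰ F.

C ≈ 143 pF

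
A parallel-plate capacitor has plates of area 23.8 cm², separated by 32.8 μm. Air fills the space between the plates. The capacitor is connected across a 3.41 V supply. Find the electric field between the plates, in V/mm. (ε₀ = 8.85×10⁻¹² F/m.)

E = V/d = 3.41 / 3.28×10⁻⁵ = 1.04×10⁵ V/m.

E ≈ 104 V/mm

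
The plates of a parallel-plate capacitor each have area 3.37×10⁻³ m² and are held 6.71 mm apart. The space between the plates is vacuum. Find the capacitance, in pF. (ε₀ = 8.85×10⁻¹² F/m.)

4.44 pF

C = ε₀A/d = 8.85×10⁻¹² × 3.37×10⁻³ / 6.71×10⁻³ = 4.44×10⁻¹² F.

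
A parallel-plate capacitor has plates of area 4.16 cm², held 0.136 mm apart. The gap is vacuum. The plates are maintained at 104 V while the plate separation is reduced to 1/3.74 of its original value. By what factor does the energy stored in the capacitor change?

U₂/U₁ ≈ 3.74

Battery connected ⇒ V is held fixed.
C₂ = 3.74 C₁ and U = ½CV², so U₂/U₁ = C₂/C₁ = 3.74.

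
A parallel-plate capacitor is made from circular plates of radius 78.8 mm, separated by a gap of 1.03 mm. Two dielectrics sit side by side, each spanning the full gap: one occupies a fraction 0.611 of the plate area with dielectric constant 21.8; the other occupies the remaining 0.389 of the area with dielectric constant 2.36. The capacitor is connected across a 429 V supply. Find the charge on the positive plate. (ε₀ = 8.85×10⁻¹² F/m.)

Q ≈ 1.02 μC

A = π(78.8 mm)² = 1.95×10⁻² m².
Side-by-side slabs ⇒ two capacitors in parallel, each spanning the full gap.
C₁ = κ₁ε₀A₁/d = 21.8 × 8.85×10⁻¹² × 1.19×10⁻² / 1.03×10⁻³ = 2.23×10⁻⁹ F.
C₂ = κ₂ε₀A₂/d = 2.36 × 8.85×10⁻¹² × 7.59×10⁻³ / 1.03×10⁻³ = 1.54×10⁻¹⁰ F.
C = C₁ + C₂ = 2.39×10⁻⁹ F.
Q = CV = 2.39×10⁻⁹ × 429 = 1.02×10⁻⁶ C.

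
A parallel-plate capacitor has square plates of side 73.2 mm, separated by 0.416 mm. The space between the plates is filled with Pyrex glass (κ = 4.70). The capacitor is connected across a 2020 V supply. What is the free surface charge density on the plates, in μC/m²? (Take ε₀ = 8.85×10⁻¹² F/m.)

σ ≈ 202 μC/m²

A = (73.2 mm)² = 5.36×10⁻³ m².
C = κε₀A/d = 4.70 × 8.85×10⁻¹² × 5.36×10⁻³ / 4.16×10⁻⁴ = 5.36×10⁻¹⁰ F.
σ = Q/A = CV/A = 5.36×10⁻¹⁰ × 2020 / 5.36×10⁻³ = 2.02×10⁻⁴ C/m².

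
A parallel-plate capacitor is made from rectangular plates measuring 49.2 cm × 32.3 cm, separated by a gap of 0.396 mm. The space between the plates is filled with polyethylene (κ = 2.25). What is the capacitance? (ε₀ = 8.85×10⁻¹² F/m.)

A = 49.2 × 32.3 cm² = 0.159 m².
C = κε₀A/d = 2.25 × 8.85×10⁻¹² × 0.159 / 3.96×10⁻⁴ = 7.99×10⁻⁹ F.

C ≈ 7.99 nF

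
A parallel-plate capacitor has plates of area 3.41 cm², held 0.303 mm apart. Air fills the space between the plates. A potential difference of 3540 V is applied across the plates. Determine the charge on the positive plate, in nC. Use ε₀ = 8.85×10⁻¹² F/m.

A = 3.41 cm² = 3.41×10⁻⁴ m².
C = ε₀A/d = 8.85×10⁻¹² × 3.41×10⁻⁴ / 3.03×10⁻⁴ = 9.96×10⁻¹² F.
Q = CV = 9.96×10⁻¹² × 3540 = 3.53×10⁻⁸ C.

35.3 nC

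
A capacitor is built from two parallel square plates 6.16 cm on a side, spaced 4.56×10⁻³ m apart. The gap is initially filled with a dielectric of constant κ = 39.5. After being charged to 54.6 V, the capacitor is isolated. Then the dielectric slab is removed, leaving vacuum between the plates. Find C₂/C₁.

0.0253

C = κε₀A/d scales with κ, so C₂/C₁ = 1/κ = 1/39.5 = 0.0253.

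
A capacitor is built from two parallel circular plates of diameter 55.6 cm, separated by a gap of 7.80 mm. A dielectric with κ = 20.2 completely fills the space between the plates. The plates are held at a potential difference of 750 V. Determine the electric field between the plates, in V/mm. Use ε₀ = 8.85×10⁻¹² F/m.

96.2 V/mm

E = V/d = 750 / 7.80×10⁻³ = 9.62×10⁴ V/m.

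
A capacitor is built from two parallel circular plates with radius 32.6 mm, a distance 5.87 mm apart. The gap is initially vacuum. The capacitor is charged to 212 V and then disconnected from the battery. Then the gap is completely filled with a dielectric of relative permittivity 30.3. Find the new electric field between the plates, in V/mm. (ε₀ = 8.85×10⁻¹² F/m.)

E ≈ 1.19 V/mm

A = π(32.6 mm)² = 3.34×10⁻³ m².
Initially C₁ = ε₀A/d = 8.85×10⁻¹² × 3.34×10⁻³ / 5.87×10⁻³ = 5.03×10⁻¹² F.
E₁ = 3.61×10⁴ V/m.
Isolated ⇒ Q is held fixed. V₂ = Q/C₂ = V₁/30.3; E = V/d, so E₂/E₁ = (V₂/V₁)(d₁/d₂) = 0.0330.
E₂ = 0.0330 × 3.61×10⁴ = 1.19×10³ V/m.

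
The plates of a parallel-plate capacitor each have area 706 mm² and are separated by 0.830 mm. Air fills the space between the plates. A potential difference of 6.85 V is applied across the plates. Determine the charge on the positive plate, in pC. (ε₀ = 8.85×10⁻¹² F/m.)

A = 706 mm² = 7.06×10⁻⁴ m².
C = ε₀A/d = 8.85×10⁻¹² × 7.06×10⁻⁴ / 8.30×10⁻⁴ = 7.53×10⁻¹² F.
Q = CV = 7.53×10⁻¹² × 6.85 = 5.16×10⁻¹¹ C.

Q ≈ 51.6 pC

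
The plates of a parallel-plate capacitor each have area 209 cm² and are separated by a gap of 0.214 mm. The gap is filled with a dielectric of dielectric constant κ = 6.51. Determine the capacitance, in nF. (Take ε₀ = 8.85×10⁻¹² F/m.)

A = 209 cm² = 2.09×10⁻² m².
C = κε₀A/d = 6.51 × 8.85×10⁻¹² × 2.09×10⁻² / 2.14×10⁻⁴ = 5.63×10⁻⁹ F.

5.63 nF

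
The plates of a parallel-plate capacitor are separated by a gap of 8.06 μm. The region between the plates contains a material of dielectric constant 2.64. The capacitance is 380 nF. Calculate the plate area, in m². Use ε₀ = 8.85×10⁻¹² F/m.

A = Cd/(κε₀) = 3.80×10⁻⁷ × 8.06×10⁻⁶ / (2.64 × 8.85×10⁻¹²) = 0.131 m².

0.131 m²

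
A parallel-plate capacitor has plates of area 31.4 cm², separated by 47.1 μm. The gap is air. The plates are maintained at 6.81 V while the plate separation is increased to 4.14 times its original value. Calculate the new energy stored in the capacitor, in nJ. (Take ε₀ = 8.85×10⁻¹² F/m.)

A = 31.4 cm² = 3.14×10⁻³ m².
Initially C₁ = ε₀A/d = 8.85×10⁻¹² × 3.14×10⁻³ / 4.71×10⁻⁵ = 5.90×10⁻¹⁰ F.
U₁ = 1.37×10⁻⁸ J.
Battery connected ⇒ V is held fixed. C₂ = 0.242 C₁ and U = ½CV², so U₂/U₁ = C₂/C₁ = 0.242.
U₂ = 0.242 × 1.37×10⁻⁸ = 3.30×10⁻⁹ J.

3.30 nJ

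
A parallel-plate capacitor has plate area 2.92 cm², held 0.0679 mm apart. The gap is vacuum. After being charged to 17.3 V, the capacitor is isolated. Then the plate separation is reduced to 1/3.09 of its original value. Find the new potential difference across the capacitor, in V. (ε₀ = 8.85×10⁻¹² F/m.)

A = 2.92 cm² = 2.92×10⁻⁴ m².
Initially C₁ = ε₀A/d = 8.85×10⁻¹² × 2.92×10⁻⁴ / 6.79×10⁻⁵ = 3.81×10⁻¹¹ F.
V₁ = 17.3 V.
Isolated ⇒ Q is held fixed. C₂ = 3.09 C₁ and V = Q/C, so V₂/V₁ = C₁/C₂ = 0.324.
V₂ = 0.324 × 17.3 = 5.60 V.

V ≈ 5.60 V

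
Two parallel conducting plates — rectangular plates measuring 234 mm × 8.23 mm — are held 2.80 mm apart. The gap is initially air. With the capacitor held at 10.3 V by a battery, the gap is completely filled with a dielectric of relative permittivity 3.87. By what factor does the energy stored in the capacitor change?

U₂/U₁ ≈ 3.87

Battery connected ⇒ V is held fixed.
C₂ = 3.87 C₁ and U = ½CV², so U₂/U₁ = C₂/C₁ = 3.87.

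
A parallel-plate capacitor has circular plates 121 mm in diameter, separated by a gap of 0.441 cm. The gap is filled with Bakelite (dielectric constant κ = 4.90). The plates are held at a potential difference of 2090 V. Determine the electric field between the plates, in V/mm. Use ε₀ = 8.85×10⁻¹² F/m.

E = V/d = 2090 / 4.41×10⁻³ = 4.74×10⁵ V/m.

E ≈ 474 V/mm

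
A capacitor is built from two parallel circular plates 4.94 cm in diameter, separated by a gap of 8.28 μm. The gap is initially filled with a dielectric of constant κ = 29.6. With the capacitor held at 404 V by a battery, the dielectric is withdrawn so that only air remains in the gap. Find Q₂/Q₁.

Battery connected ⇒ V is held fixed.
C₂ = 0.0338 C₁ and Q = CV, so Q₂/Q₁ = C₂/C₁ = 0.0338.

0.0338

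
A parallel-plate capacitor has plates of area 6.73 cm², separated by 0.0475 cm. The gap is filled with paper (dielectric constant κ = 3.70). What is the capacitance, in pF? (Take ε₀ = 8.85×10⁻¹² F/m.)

A = 6.73 cm² = 6.73×10⁻⁴ m².
C = κε₀A/d = 3.70 × 8.85×10⁻¹² × 6.73×10⁻⁴ / 4.75×10⁻⁴ = 4.64×10⁻¹¹ F.

46.4 pF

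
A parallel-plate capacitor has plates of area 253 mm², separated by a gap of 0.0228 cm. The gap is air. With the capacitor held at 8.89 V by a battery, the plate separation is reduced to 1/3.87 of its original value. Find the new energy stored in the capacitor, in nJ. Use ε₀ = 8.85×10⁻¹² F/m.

U ≈ 1.50 nJ

A = 253 mm² = 2.53×10⁻⁴ m².
Initially C₁ = ε₀A/d = 8.85×10⁻¹² × 2.53×10⁻⁴ / 2.28×10⁻⁴ = 9.82×10⁻¹² F.
U₁ = 3.88×10⁻¹⁰ J.
Battery connected ⇒ V is held fixed. C₂ = 3.87 C₁ and U = ½CV², so U₂/U₁ = C₂/C₁ = 3.87.
U₂ = 3.87 × 3.88×10⁻¹⁰ = 1.50×10⁻⁹ J.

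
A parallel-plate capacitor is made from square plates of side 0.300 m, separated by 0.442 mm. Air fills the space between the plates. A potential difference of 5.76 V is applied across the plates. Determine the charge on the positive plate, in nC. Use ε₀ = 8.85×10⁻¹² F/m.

A = (0.300 m)² = 9.00×10⁻² m².
C = ε₀A/d = 8.85×10⁻¹² × 9.00×10⁻² / 4.42×10⁻⁴ = 1.80×10⁻⁹ F.
Q = CV = 1.80×10⁻⁹ × 5.76 = 1.04×10⁻⁸ C.

Q ≈ 10.4 nC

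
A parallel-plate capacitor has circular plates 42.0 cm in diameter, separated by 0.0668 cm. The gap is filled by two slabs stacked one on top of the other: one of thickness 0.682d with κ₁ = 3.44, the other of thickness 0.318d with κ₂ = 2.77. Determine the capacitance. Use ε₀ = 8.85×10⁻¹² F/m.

A = π(42.0/2 cm)² = 0.139 m².
Stacked slabs ⇒ two capacitors in series, each with the full plate area.
C₁ = κ₁ε₀A/d₁ = 3.44 × 8.85×10⁻¹² × 0.139 / 4.56×10⁻⁴ = 9.26×10⁻⁹ F.
C₂ = κ₂ε₀A/d₂ = 2.77 × 8.85×10⁻¹² × 0.139 / 2.12×10⁻⁴ = 1.60×10⁻⁸ F.
C = (1/C₁ + 1/C₂)⁻¹ = 5.86×10⁻⁹ F.

C ≈ 5.86 nF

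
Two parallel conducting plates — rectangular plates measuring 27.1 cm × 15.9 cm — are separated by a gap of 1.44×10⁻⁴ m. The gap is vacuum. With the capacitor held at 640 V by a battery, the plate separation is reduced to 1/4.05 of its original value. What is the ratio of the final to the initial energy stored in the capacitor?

4.05

Battery connected ⇒ V is held fixed.
C₂ = 4.05 C₁ and U = ½CV², so U₂/U₁ = C₂/C₁ = 4.05.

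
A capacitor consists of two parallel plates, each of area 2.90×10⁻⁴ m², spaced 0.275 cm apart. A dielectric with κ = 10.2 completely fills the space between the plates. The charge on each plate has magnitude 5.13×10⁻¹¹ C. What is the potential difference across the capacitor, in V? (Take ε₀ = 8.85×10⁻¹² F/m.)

5.39 V

C = κε₀A/d = 10.2 × 8.85×10⁻¹² × 2.90×10⁻⁴ / 2.75×10⁻³ = 9.52×10⁻¹² F.
V = Q/C = 5.13×10⁻¹¹ / 9.52×10⁻¹² = 5.39 V.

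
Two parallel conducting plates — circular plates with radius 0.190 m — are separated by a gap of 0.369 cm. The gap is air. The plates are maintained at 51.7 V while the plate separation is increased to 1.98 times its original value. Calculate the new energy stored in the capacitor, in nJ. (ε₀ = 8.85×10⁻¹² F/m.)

A = π(0.190 m)² = 0.113 m².
Initially C₁ = ε₀A/d = 8.85×10⁻¹² × 0.113 / 3.69×10⁻³ = 2.72×10⁻¹⁰ F.
U₁ = 3.64×10⁻⁷ J.
Battery connected ⇒ V is held fixed. C₂ = 0.505 C₁ and U = ½CV², so U₂/U₁ = C₂/C₁ = 0.505.
U₂ = 0.505 × 3.64×10⁻⁷ = 1.84×10⁻⁷ J.

U ≈ 184 nJ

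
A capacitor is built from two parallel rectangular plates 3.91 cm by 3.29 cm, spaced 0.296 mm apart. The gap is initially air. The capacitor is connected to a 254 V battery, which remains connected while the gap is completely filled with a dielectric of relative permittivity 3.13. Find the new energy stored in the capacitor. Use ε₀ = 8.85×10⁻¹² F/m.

A = 3.91 × 3.29 cm² = 1.29×10⁻³ m².
Initially C₁ = ε₀A/d = 8.85×10⁻¹² × 1.29×10⁻³ / 2.96×10⁻⁴ = 3.85×10⁻¹¹ F.
U₁ = 1.24×10⁻⁶ J.
Battery connected ⇒ V is held fixed. C₂ = 3.13 C₁ and U = ½CV², so U₂/U₁ = C₂/C₁ = 3.13.
U₂ = 3.13 × 1.24×10⁻⁶ = 3.88×10⁻⁶ J.

3.88 μJ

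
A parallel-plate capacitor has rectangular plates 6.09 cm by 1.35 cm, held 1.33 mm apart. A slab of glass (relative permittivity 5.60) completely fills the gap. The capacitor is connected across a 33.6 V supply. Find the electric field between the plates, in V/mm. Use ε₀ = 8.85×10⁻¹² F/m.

E = V/d = 33.6 / 1.33×10⁻³ = 2.53×10⁴ V/m.

25.3 V/mm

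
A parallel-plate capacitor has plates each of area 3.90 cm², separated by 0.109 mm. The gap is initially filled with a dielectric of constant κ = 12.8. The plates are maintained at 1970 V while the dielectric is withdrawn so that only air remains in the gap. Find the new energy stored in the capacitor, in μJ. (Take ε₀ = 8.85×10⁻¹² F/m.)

A = 3.90 cm² = 3.90×10⁻⁴ m².
Initially C₁ = κε₀A/d = 12.8 × 8.85×10⁻¹² × 3.90×10⁻⁴ / 1.09×10⁻⁴ = 4.05×10⁻¹⁰ F.
U₁ = 7.86×10⁻⁴ J.
Battery connected ⇒ V is held fixed. C₂ = 0.0781 C₁ and U = ½CV², so U₂/U₁ = C₂/C₁ = 0.0781.
U₂ = 0.0781 × 7.86×10⁻⁴ = 6.14×10⁻⁵ J.

61.4 μJ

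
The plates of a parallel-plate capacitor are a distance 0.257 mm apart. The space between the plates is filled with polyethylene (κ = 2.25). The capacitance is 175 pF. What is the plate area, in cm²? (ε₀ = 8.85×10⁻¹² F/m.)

A = Cd/(κε₀) = 1.75×10⁻¹⁰ × 2.57×10⁻⁴ / (2.25 × 8.85×10⁻¹²) = 2.26×10⁻³ m².

22.6 cm²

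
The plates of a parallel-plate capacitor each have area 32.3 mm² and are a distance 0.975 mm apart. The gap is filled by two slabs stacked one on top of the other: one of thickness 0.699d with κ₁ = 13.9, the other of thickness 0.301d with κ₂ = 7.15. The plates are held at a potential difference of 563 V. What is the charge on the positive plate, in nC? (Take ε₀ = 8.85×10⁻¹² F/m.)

Q ≈ 1.79 nC

A = 32.3 mm² = 3.23×10⁻⁵ m².
Stacked slabs ⇒ two capacitors in series, each with the full plate area.
C₁ = κ₁ε₀A/d₁ = 13.9 × 8.85×10⁻¹² × 3.23×10⁻⁵ / 6.82×10⁻⁴ = 5.83×10⁻¹² F.
C₂ = κ₂ε₀A/d₂ = 7.15 × 8.85×10⁻¹² × 3.23×10⁻⁵ / 2.93×10⁻⁴ = 6.96×10⁻¹² F.
C = (1/C₁ + 1/C₂)⁻¹ = 3.17×10⁻¹² F.
Q = CV = 3.17×10⁻¹² × 563 = 1.79×10⁻⁹ C.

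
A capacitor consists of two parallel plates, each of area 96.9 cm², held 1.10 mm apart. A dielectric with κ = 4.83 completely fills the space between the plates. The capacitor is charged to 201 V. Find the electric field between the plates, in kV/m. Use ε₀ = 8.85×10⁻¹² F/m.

E ≈ 183 kV/m

E = V/d = 201 / 1.10×10⁻³ = 1.83×10⁵ V/m.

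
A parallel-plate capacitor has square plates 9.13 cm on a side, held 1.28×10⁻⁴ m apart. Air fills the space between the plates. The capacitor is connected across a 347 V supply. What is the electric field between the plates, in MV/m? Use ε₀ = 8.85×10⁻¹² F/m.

2.71 MV/m

E = V/d = 347 / 1.28×10⁻⁴ = 2.71×10⁶ V/m.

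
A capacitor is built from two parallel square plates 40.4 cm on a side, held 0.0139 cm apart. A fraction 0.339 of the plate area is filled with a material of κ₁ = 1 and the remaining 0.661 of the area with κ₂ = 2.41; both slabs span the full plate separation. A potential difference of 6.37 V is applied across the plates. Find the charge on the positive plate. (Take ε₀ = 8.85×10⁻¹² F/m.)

Q ≈ 128 nC

A = (40.4 cm)² = 0.163 m².
Side-by-side slabs ⇒ two capacitors in parallel, each spanning the full gap.
C₁ = κ₁ε₀A₁/d = 1.00 × 8.85×10⁻¹² × 5.53×10⁻² / 1.39×10⁻⁴ = 3.52×10⁻⁹ F.
C₂ = κ₂ε₀A₂/d = 2.41 × 8.85×10⁻¹² × 0.108 / 1.39×10⁻⁴ = 1.66×10⁻⁸ F.
C = C₁ + C₂ = 2.01×10⁻⁸ F.
Q = CV = 2.01×10⁻⁸ × 6.37 = 1.28×10⁻⁷ C.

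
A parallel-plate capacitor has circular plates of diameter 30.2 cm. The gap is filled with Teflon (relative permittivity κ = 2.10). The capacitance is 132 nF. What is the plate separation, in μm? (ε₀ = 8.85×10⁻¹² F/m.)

10.1 μm

A = π(30.2/2 cm)² = 7.16×10⁻² m².
d = κε₀A/C = 2.10 × 8.85×10⁻¹² × 7.16×10⁻² / 1.32×10⁻⁷ = 1.01×10⁻⁵ m.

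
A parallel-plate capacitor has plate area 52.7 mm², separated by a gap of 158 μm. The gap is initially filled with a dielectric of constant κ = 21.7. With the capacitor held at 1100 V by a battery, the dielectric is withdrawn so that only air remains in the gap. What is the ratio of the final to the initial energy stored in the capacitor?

Battery connected ⇒ V is held fixed.
C₂ = 0.0461 C₁ and U = ½CV², so U₂/U₁ = C₂/C₁ = 0.0461.

U₂/U₁ ≈ 0.0461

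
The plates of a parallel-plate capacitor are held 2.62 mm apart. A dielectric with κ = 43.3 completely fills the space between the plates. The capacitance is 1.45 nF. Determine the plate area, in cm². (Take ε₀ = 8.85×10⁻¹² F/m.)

A = Cd/(κε₀) = 1.45×10⁻⁹ × 2.62×10⁻³ / (43.3 × 8.85×10⁻¹²) = 9.91×10⁻³ m².

99.1 cm²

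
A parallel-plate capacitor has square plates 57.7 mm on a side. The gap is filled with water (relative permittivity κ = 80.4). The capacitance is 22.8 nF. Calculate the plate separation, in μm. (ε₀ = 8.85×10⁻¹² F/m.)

104 μm

A = (57.7 mm)² = 3.33×10⁻³ m².
d = κε₀A/C = 80.4 × 8.85×10⁻¹² × 3.33×10⁻³ / 2.28×10⁻⁸ = 1.04×10⁻⁴ m.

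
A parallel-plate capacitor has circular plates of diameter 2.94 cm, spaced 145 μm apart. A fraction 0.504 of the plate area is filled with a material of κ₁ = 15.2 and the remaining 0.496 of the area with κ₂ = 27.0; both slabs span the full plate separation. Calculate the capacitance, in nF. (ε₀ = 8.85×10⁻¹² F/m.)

A = π(2.94/2 cm)² = 6.79×10⁻⁴ m².
Side-by-side slabs ⇒ two capacitors in parallel, each spanning the full gap.
C₁ = κ₁ε₀A₁/d = 15.2 × 8.85×10⁻¹² × 3.42×10⁻⁴ / 1.45×10⁻⁴ = 3.17×10⁻¹⁰ F.
C₂ = κ₂ε₀A₂/d = 27.0 × 8.85×10⁻¹² × 3.37×10⁻⁴ / 1.45×10⁻⁴ = 5.55×10⁻¹⁰ F.
C = C₁ + C₂ = 8.72×10⁻¹⁰ F.

0.872 nF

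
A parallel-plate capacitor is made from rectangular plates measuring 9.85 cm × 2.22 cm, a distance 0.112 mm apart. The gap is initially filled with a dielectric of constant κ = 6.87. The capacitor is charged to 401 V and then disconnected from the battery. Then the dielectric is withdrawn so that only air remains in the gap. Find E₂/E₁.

Isolated ⇒ Q is held fixed.
V₂ = Q/C₂ = V₁/0.146; E = V/d, so E₂/E₁ = (V₂/V₁)(d₁/d₂) = 6.87.

E₂/E₁ ≈ 6.87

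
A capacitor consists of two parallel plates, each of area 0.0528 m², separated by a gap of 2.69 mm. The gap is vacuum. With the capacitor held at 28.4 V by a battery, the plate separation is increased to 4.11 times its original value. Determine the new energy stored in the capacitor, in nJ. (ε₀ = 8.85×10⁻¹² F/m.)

17.0 nJ

Initially C₁ = ε₀A/d = 8.85×10⁻¹² × 5.28×10⁻² / 2.69×10⁻³ = 1.74×10⁻¹⁰ F.
U₁ = 7.01×10⁻⁸ J.
Battery connected ⇒ V is held fixed. C₂ = 0.243 C₁ and U = ½CV², so U₂/U₁ = C₂/C₁ = 0.243.
U₂ = 0.243 × 7.01×10⁻⁸ = 1.70×10⁻⁸ J.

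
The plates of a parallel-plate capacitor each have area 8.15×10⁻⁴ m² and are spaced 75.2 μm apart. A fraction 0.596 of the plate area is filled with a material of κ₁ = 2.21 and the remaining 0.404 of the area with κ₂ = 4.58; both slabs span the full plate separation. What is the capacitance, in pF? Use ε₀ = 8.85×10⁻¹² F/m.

Side-by-side slabs ⇒ two capacitors in parallel, each spanning the full gap.
C₁ = κ₁ε₀A₁/d = 2.21 × 8.85×10⁻¹² × 4.86×10⁻⁴ / 7.52×10⁻⁵ = 1.26×10⁻¹⁰ F.
C₂ = κ₂ε₀A₂/d = 4.58 × 8.85×10⁻¹² × 3.29×10⁻⁴ / 7.52×10⁻⁵ = 1.77×10⁻¹⁰ F.
C = C₁ + C₂ = 3.04×10⁻¹⁰ F.

C ≈ 304 pF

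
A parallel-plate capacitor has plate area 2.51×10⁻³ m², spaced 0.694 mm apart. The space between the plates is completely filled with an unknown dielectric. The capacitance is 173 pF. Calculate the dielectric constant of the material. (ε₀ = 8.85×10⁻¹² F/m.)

κ = Cd/(ε₀A) = 1.73×10⁻¹⁰ × 6.94×10⁻⁴ / (8.85×10⁻¹² × 2.51×10⁻³) = 5.40.

5.40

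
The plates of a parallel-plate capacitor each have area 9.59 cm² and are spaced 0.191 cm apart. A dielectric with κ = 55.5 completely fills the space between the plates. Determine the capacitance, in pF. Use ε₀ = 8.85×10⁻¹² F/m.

A = 9.59 cm² = 9.59×10⁻⁴ m².
C = κε₀A/d = 55.5 × 8.85×10⁻¹² × 9.59×10⁻⁴ / 1.91×10⁻³ = 2.47×10⁻¹⁰ F.

C ≈ 247 pF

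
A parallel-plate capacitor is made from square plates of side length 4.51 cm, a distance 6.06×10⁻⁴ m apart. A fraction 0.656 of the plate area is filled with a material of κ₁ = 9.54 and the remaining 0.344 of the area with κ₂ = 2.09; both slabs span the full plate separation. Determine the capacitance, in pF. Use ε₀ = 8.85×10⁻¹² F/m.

A = (4.51 cm)² = 2.03×10⁻³ m².
Side-by-side slabs ⇒ two capacitors in parallel, each spanning the full gap.
C₁ = κ₁ε₀A₁/d = 9.54 × 8.85×10⁻¹² × 1.33×10⁻³ / 6.06×10⁻⁴ = 1.86×10⁻¹⁰ F.
C₂ = κ₂ε₀A₂/d = 2.09 × 8.85×10⁻¹² × 7.00×10⁻⁴ / 6.06×10⁻⁴ = 2.14×10⁻¹¹ F.
C = C₁ + C₂ = 2.07×10⁻¹⁰ F.

207 pF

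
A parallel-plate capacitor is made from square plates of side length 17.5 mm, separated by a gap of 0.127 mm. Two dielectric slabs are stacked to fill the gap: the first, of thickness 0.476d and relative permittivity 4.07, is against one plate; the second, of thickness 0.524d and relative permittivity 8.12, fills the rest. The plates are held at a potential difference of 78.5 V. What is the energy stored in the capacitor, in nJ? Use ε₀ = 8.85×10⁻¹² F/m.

U ≈ 362 nJ

A = (17.5 mm)² = 3.06×10⁻⁴ m².
Stacked slabs ⇒ two capacitors in series, each with the full plate area.
C₁ = κ₁ε₀A/d₁ = 4.07 × 8.85×10⁻¹² × 3.06×10⁻⁴ / 6.05×10⁻⁵ = 1.82×10⁻¹⁰ F.
C₂ = κ₂ε₀A/d₂ = 8.12 × 8.85×10⁻¹² × 3.06×10⁻⁴ / 6.65×10⁻⁵ = 3.31×10⁻¹⁰ F.
C = (1/C₁ + 1/C₂)⁻¹ = 1.18×10⁻¹⁰ F.
U = ½CV² = ½ × 1.18×10⁻¹⁰ × (78.5)² = 3.62×10⁻⁷ J.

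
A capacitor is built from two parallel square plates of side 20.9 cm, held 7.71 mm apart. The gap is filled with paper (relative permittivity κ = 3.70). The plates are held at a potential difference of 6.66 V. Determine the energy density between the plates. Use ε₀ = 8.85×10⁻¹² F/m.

E = V/d = 6.66 / 7.71×10⁻³ = 8.64×10² V/m.
u = ½κε₀E² = ½ × 3.70 × 8.85×10⁻¹² × (8.64×10²)² = 1.22×10⁻⁵ J/m³.

u ≈ 12.2 μJ/m³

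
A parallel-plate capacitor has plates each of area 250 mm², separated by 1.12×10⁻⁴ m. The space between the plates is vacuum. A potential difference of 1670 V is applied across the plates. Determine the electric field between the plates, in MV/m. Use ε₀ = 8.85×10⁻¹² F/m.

E = V/d = 1670 / 1.12×10⁻⁴ = 1.49×10⁷ V/m.

E ≈ 14.9 MV/m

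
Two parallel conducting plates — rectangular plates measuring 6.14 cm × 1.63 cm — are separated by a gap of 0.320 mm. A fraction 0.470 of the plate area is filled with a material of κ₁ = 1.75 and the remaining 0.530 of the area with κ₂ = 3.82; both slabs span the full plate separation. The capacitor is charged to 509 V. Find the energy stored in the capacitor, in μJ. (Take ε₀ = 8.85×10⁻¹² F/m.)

A = 6.14 × 1.63 cm² = 1.00×10⁻³ m².
Side-by-side slabs ⇒ two capacitors in parallel, each spanning the full gap.
C₁ = κ₁ε₀A₁/d = 1.75 × 8.85×10⁻¹² × 4.70×10⁻⁴ / 3.20×10⁻⁴ = 2.28×10⁻¹¹ F.
C₂ = κ₂ε₀A₂/d = 3.82 × 8.85×10⁻¹² × 5.30×10⁻⁴ / 3.20×10⁻⁴ = 5.60×10⁻¹¹ F.
C = C₁ + C₂ = 7.88×10⁻¹¹ F.
U = ½CV² = ½ × 7.88×10⁻¹¹ × (509)² = 1.02×10⁻⁵ J.

10.2 μJ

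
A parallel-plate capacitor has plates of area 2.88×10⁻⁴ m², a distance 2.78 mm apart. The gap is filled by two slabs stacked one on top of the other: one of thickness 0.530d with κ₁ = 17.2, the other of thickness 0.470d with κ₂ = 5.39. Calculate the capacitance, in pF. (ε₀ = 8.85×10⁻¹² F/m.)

Stacked slabs ⇒ two capacitors in series, each with the full plate area.
C₁ = κ₁ε₀A/d₁ = 17.2 × 8.85×10⁻¹² × 2.88×10⁻⁴ / 1.47×10⁻³ = 2.98×10⁻¹¹ F.
C₂ = κ₂ε₀A/d₂ = 5.39 × 8.85×10⁻¹² × 2.88×10⁻⁴ / 1.31×10⁻³ = 1.05×10⁻¹¹ F.
C = (1/C₁ + 1/C₂)⁻¹ = 7.77×10⁻¹² F.

C ≈ 7.77 pF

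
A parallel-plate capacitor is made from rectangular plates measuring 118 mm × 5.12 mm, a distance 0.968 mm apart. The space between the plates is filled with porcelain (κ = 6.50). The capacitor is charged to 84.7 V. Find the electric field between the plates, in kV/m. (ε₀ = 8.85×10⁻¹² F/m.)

E = V/d = 84.7 / 9.68×10⁻⁴ = 8.75×10⁴ V/m.

E ≈ 87.5 kV/m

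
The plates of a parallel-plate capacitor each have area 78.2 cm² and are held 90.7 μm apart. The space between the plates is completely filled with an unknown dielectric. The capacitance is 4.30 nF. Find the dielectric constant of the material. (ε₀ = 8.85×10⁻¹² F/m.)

A = 78.2 cm² = 7.82×10⁻³ m².
κ = Cd/(ε₀A) = 4.30×10⁻⁹ × 9.07×10⁻⁵ / (8.85×10⁻¹² × 7.82×10⁻³) = 5.64.

5.64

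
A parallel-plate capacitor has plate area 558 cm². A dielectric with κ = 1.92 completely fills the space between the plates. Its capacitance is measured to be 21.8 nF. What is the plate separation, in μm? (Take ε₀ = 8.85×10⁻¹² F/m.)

43.5 μm

A = 558 cm² = 5.58×10⁻² m².
d = κε₀A/C = 1.92 × 8.85×10⁻¹² × 5.58×10⁻² / 2.18×10⁻⁸ = 4.35×10⁻⁵ m.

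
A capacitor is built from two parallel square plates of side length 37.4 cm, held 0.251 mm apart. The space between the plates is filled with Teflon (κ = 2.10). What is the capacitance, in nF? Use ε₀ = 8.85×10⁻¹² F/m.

A = (37.4 cm)² = 0.140 m².
C = κε₀A/d = 2.10 × 8.85×10⁻¹² × 0.140 / 2.51×10⁻⁴ = 1.04×10⁻⁸ F.

10.4 nF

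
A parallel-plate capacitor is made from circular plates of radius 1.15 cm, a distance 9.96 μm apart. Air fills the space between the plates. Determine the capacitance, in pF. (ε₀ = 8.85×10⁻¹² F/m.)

A = π(1.15 cm)² = 4.15×10⁻⁴ m².
C = ε₀A/d = 8.85×10⁻¹² × 4.15×10⁻⁴ / 9.96×10⁻⁶ = 3.69×10⁻¹⁰ F.

C ≈ 369 pF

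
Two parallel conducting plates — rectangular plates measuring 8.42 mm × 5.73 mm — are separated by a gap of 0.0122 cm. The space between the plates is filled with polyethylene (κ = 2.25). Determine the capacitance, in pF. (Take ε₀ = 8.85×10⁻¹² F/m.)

C ≈ 7.87 pF

A = 8.42 × 5.73 mm² = 4.82×10⁻⁵ m².
C = κε₀A/d = 2.25 × 8.85×10⁻¹² × 4.82×10⁻⁵ / 1.22×10⁻⁴ = 7.87×10⁻¹² F.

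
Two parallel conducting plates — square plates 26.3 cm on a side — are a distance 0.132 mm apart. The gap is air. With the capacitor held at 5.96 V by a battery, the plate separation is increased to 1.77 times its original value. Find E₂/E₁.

Battery connected ⇒ V is held fixed.
E = V/d, so E₂/E₁ = d₁/d₂ = 0.565.

E₂/E₁ ≈ 0.565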